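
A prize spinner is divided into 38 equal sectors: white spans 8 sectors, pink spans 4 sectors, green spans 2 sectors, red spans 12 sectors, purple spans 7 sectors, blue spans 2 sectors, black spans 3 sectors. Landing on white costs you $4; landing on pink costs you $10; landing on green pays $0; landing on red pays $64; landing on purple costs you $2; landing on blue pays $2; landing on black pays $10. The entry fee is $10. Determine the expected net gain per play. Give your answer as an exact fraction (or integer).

168/19 dollars

E[payout] = (8/38)·(-4) + (4/38)·(-10) + (2/38)·0 + (12/38)·64 + (7/38)·(-2) + (2/38)·2 + (3/38)·10 = 358/19
Expected profit = 358/19 − 10 = 168/19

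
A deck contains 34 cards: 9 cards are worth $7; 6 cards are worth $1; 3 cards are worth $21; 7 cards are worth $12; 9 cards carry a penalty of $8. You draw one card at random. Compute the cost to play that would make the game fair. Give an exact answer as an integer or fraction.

E[payout] = (9/34)·7 + (6/34)·1 + (3/34)·21 + (7/34)·12 + (9/34)·(-8) = 72/17
Fair fee = E[payout] = 72/17

72/17 dollars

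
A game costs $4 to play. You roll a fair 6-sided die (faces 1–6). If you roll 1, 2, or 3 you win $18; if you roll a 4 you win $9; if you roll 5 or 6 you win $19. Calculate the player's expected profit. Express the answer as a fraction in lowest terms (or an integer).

77/6 dollars

E[payout] = (1/6)·9 + (1/2)·18 + (1/3)·19 = 101/6
Expected profit = 101/6 − 4 = 77/6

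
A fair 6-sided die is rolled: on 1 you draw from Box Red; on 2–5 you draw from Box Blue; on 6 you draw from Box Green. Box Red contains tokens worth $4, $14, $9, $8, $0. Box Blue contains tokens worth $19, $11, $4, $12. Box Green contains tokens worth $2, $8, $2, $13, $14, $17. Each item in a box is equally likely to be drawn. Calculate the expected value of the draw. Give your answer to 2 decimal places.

E[X | Box Red] = (4 + 14 + 9 + 8 + 0)/5 = 7
E[X | Box Blue] = (19 + 11 + 4 + 12)/4 = 23/2
E[X | Box Green] = (2 + 8 + 2 + 13 + 14 + 17)/6 = 28/3
E[X] = (1/6)·7 + (2/3)·23/2 + (1/6)·28/3 = 187/18 ≈ 10.39

$10.39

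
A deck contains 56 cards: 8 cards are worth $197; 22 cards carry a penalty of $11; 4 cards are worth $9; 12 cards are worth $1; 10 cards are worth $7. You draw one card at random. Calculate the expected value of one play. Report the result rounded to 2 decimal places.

$25.93

E[payout] = (8/56)·197 + (22/56)·(-11) + (4/56)·9 + (12/56)·1 + (10/56)·7 = 363/14
≈ $25.93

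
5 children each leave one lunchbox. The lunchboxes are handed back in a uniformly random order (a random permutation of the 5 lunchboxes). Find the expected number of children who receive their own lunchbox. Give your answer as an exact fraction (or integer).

1

Let Xᵢ = 1 if person i gets their own lunchbox. For each i, P(Xᵢ=1) = 1/5.
By linearity of expectation, E[X₁+…+X_5] = 5·(1/5) = 1.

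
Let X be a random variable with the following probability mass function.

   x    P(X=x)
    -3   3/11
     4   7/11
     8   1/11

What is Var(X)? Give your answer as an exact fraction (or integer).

E[X] = (3/11)·(-3) + (7/11)·4 + (1/11)·8 = 27/11
E[X²] = (3/11)·9 + (7/11)·16 + (1/11)·64 = 203/11
Var(X) = 203/11 − (27/11)² = 1504/121

1504/121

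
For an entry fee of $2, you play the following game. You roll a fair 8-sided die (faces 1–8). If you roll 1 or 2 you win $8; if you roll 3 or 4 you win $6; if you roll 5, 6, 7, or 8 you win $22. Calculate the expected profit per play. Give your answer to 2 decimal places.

$12.50

E[payout] = (1/4)·6 + (1/4)·8 + (1/2)·22 = 29/2
Expected profit = 29/2 − 2 = 25/2 ≈ $12.50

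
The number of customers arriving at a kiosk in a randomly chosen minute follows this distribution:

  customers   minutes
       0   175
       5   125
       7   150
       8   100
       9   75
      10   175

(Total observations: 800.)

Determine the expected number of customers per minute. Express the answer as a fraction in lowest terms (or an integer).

Total = 800, so P(customers=0) = 175/800, etc.
E[X] = (7/32)·0 + (5/32)·5 + (3/16)·7 + (1/8)·8 + (3/32)·9 + (7/32)·10
     = 49/8

49/8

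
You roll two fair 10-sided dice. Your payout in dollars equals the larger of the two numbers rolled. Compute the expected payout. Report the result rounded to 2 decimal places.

Distribution of the larger of the two numbers rolled: 1 w.p. 1/100, 2 w.p. 3/100, 3 w.p. 1/20, 4 w.p. 7/100, 5 w.p. 9/100, 6 w.p. 11/100, …
E[payout] = (1/100)·1 + (3/100)·2 + (1/20)·3 + (7/100)·4 + (9/100)·5 + (11/100)·6 + (13/100)·7 + (3/20)·8 + (17/100)·9 + (19/100)·10 = 143/20
≈ $7.15

$7.15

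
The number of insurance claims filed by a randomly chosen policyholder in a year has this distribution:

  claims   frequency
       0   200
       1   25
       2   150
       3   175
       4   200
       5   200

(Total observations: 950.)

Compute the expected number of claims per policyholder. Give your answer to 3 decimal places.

2.789

Total = 950, so P(claims=0) = 200/950, etc.
E[X] = (4/19)·0 + (1/38)·1 + (3/19)·2 + (7/38)·3 + (4/19)·4 + (4/19)·5
     = 53/19 ≈ 2.789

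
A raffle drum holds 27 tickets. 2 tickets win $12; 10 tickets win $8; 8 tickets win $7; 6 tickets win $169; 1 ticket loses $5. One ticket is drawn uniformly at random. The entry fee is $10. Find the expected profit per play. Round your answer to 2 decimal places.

$33.30

E[payout] = (2/27)·12 + (10/27)·8 + (8/27)·7 + (6/27)·169 + (1/27)·(-5) = 1169/27
Expected profit = 1169/27 − 10 = 899/27 ≈ $33.30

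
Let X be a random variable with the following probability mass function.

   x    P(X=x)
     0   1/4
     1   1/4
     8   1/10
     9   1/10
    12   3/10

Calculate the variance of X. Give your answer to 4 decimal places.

E[X] = (1/4)·0 + (1/4)·1 + (1/10)·8 + (1/10)·9 + (3/10)·12 = 111/20
E[X²] = (1/4)·0 + (1/4)·1 + (1/10)·64 + (1/10)·81 + (3/10)·144 = 1159/20
Var(X) = 1159/20 − (111/20)² = 10859/400 ≈ 27.1475

27.1475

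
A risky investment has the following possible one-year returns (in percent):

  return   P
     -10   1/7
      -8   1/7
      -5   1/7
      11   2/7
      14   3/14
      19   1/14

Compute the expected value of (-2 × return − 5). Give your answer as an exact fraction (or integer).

-94/7

E[-2x-5] = (1/7)·15 + (1/7)·11 + (1/7)·5 + (2/7)·(-27) + (3/14)·(-33) + (1/14)·(-43)
     = -94/7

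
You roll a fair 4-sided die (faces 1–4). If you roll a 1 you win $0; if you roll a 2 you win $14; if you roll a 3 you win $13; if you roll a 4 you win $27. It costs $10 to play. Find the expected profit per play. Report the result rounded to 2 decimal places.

$3.50

E[payout] = (1/4)·0 + (1/4)·13 + (1/4)·14 + (1/4)·27 = 27/2
Expected profit = 27/2 − 10 = 7/2 ≈ $3.50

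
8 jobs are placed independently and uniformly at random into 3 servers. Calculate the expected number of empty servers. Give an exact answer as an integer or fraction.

Let Xⱼ=1 if server j is empty. P(Xⱼ=1) = ((3-1)/3)^8 = 256/6561.
By linearity, E[#empty] = 3·256/6561 = 256/2187.

256/2187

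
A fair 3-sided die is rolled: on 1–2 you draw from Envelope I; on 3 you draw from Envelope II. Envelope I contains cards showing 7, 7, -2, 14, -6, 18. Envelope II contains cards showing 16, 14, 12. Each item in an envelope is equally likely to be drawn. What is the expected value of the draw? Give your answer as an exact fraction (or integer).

80/9

E[X | Envelope I] = (7 + 7 − 2 + 14 − 6 + 18)/6 = 19/3
E[X | Envelope II] = (16 + 14 + 12)/3 = 14
E[X] = (2/3)·19/3 + (1/3)·14 = 80/9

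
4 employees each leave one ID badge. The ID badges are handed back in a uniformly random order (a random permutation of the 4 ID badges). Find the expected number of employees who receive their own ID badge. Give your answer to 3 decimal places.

Let Xᵢ = 1 if person i gets their own ID badge. For each i, P(Xᵢ=1) = 1/4.
By linearity of expectation, E[X₁+…+X_4] = 4·(1/4) = 1.
≈ 1.000

1.000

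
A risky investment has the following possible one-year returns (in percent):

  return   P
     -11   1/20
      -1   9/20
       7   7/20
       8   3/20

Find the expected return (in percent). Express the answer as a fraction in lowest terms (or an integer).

E[X] = (1/20)·(-11) + (9/20)·(-1) + (7/20)·7 + (3/20)·8
     = 53/20

53/20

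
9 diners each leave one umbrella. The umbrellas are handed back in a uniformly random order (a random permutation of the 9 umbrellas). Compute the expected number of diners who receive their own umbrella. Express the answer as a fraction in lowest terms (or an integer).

1

Let Xᵢ = 1 if person i gets their own umbrella. For each i, P(Xᵢ=1) = 1/9.
By linearity of expectation, E[X₁+…+X_9] = 9·(1/9) = 1.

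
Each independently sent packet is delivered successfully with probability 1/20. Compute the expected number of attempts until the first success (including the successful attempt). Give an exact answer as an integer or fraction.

20

For a geometric distribution, E[trials] = 1/p = 1/(1/20) = 20.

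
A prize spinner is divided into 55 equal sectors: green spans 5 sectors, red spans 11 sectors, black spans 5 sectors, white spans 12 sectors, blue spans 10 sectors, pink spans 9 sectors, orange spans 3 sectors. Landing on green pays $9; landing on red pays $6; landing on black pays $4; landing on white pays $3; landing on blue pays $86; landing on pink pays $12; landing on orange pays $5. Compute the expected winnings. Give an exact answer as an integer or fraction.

E[payout] = (5/55)·9 + (11/55)·6 + (5/55)·4 + (12/55)·3 + (10/55)·86 + (9/55)·12 + (3/55)·5 = 230/11

230/11 dollars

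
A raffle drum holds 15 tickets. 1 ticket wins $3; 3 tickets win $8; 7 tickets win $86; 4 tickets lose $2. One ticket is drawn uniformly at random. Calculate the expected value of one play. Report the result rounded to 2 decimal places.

E[payout] = (1/15)·3 + (3/15)·8 + (7/15)·86 + (4/15)·(-2) = 207/5
≈ $41.40

$41.40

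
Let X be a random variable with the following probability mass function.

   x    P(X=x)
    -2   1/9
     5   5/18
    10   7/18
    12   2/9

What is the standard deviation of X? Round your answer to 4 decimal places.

E[X] = 139/18, E[X²] = 1409/18
Var(X) = E[X²] − (E[X])² = 1409/18 − 19321/324 = 6041/324
SD(X) = √(6041/324) ≈ 4.3180

4.3180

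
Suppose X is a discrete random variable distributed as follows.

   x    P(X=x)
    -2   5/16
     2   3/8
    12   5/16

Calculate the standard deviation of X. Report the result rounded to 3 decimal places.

5.721

E[X] = 31/8, E[X²] = 191/4
Var(X) = E[X²] − (E[X])² = 191/4 − 961/64 = 2095/64
SD(X) = √(2095/64) ≈ 5.721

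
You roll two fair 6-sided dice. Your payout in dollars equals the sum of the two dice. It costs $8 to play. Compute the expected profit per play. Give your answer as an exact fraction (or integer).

-$1

Distribution of the sum of the two dice: 2 w.p. 1/36, 3 w.p. 1/18, 4 w.p. 1/12, 5 w.p. 1/9, 6 w.p. 5/36, 7 w.p. 1/6, …
E[payout] = (1/36)·2 + (1/18)·3 + (1/12)·4 + (1/9)·5 + (5/36)·6 + (1/6)·7 + (5/36)·8 + (1/9)·9 + (1/12)·10 + (1/18)·11 + (1/36)·12 = 7
Expected profit = 7 − 8 = -1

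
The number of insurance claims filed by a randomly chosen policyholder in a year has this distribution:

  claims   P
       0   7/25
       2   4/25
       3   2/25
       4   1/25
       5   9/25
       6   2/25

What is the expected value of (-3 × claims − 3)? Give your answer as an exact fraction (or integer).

-12

E[-3x-3] = (7/25)·(-3) + (4/25)·(-9) + (2/25)·(-12) + (1/25)·(-15) + (9/25)·(-18) + (2/25)·(-21)
     = -12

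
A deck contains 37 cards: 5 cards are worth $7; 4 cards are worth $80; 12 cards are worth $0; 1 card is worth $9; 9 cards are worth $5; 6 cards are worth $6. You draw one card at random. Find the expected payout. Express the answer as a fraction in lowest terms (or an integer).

E[payout] = (5/37)·7 + (4/37)·80 + (12/37)·0 + (1/37)·9 + (9/37)·5 + (6/37)·6 = 445/37

445/37 dollars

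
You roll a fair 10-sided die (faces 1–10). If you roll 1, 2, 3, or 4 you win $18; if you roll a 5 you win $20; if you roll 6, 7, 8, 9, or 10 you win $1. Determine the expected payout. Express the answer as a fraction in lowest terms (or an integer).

E[payout] = (1/2)·1 + (2/5)·18 + (1/10)·20 = 97/10

97/10 dollars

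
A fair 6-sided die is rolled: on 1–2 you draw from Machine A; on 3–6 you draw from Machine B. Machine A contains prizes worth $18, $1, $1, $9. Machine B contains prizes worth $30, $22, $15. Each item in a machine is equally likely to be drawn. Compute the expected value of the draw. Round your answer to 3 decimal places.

$17.306

E[X | Machine A] = (18 + 1 + 1 + 9)/4 = 29/4
E[X | Machine B] = (30 + 22 + 15)/3 = 67/3
E[X] = (1/3)·29/4 + (2/3)·67/3 = 623/36 ≈ 17.306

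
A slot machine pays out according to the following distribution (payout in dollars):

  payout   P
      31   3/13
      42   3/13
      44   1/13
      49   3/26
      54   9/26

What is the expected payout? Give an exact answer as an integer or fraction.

1159/26 dollars

E[X] = (3/13)·31 + (3/13)·42 + (1/13)·44 + (3/26)·49 + (9/26)·54
     = 1159/26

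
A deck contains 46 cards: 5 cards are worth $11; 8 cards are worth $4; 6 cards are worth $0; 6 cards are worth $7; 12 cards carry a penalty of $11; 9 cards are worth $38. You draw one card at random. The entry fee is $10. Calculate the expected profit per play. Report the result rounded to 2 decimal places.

-$2.63

E[payout] = (5/46)·11 + (8/46)·4 + (6/46)·0 + (6/46)·7 + (12/46)·(-11) + (9/46)·38 = 339/46
Expected profit = 339/46 − 10 = -121/46 ≈ -$2.63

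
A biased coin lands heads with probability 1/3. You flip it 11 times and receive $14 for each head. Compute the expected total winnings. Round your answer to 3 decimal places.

E[#heads] = 11·1/3 = 11/3 (linearity over flips).
E[winnings] = 14·11/3 = 154/3.
≈ 51.333

$51.333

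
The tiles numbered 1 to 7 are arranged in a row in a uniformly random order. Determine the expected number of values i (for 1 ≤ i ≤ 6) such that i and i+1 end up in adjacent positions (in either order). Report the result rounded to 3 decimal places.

For each i ∈ {1,…,6}, let Xᵢ = 1 if i and i+1 are adjacent. P(Xᵢ=1) = 2·(7−1)!/7! = 2/7.
By linearity, E[ΣXᵢ] = (6)·(2/7) = 12/7.
≈ 1.714

1.714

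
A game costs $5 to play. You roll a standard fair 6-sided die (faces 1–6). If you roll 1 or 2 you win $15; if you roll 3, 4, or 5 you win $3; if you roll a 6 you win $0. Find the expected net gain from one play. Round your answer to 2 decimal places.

E[payout] = (1/6)·0 + (1/2)·3 + (1/3)·15 = 13/2
Expected profit = 13/2 − 5 = 3/2 ≈ $1.50

$1.50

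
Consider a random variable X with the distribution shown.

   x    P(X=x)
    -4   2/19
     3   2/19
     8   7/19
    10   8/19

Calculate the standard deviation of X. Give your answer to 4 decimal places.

E[X] = 134/19, E[X²] = 1298/19
Var(X) = E[X²] − (E[X])² = 1298/19 − 17956/361 = 6706/361
SD(X) = √(6706/361) ≈ 4.3100

4.3100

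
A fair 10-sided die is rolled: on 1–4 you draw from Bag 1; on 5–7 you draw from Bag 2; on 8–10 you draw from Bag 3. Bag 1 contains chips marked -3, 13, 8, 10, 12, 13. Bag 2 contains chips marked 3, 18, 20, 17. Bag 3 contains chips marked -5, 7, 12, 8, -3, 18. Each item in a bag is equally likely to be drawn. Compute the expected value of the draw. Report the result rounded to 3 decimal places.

E[X | Bag 1] = (-3 + 13 + 8 + 10 + 12 + 13)/6 = 53/6
E[X | Bag 2] = (3 + 18 + 20 + 17)/4 = 29/2
E[X | Bag 3] = (-5 + 7 + 12 + 8 − 3 + 18)/6 = 37/6
E[X] = (2/5)·53/6 + (3/10)·29/2 + (3/10)·37/6 = 146/15 ≈ 9.733

9.733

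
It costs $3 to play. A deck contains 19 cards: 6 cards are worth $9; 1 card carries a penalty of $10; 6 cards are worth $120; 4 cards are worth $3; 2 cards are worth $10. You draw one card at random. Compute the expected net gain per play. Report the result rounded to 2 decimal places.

E[payout] = (6/19)·9 + (1/19)·(-10) + (6/19)·120 + (4/19)·3 + (2/19)·10 = 796/19
Expected profit = 796/19 − 3 = 739/19 ≈ $38.89

$38.89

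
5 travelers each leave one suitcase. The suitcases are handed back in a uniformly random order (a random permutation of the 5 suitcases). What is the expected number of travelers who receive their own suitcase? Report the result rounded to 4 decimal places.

1.0000

Let Xᵢ = 1 if person i gets their own suitcase. For each i, P(Xᵢ=1) = 1/5.
By linearity of expectation, E[X₁+…+X_5] = 5·(1/5) = 1.
≈ 1.0000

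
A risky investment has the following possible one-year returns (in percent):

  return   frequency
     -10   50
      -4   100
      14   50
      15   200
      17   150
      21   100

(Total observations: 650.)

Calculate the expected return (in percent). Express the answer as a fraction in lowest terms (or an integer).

149/13

Total = 650, so P(return=-10) = 50/650, etc.
E[X] = (1/13)·(-10) + (2/13)·(-4) + (1/13)·14 + (4/13)·15 + (3/13)·17 + (2/13)·21
     = 149/13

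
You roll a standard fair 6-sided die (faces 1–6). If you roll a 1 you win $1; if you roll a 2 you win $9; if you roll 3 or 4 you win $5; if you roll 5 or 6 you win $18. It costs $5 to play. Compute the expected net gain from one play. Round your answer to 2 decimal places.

$4.33

E[payout] = (1/6)·1 + (1/3)·5 + (1/6)·9 + (1/3)·18 = 28/3
Expected profit = 28/3 − 5 = 13/3 ≈ $4.33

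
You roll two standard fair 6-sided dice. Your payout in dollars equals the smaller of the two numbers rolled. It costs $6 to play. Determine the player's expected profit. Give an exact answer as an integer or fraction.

Distribution of the smaller of the two numbers rolled: 1 w.p. 11/36, 2 w.p. 1/4, 3 w.p. 7/36, 4 w.p. 5/36, 5 w.p. 1/12, 6 w.p. 1/36
E[payout] = (11/36)·1 + (1/4)·2 + (7/36)·3 + (5/36)·4 + (1/12)·5 + (1/36)·6 = 91/36
Expected profit = 91/36 − 6 = -125/36

-125/36 dollars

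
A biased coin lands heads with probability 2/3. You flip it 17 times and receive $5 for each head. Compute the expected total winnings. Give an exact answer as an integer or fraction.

170/3 dollars

E[#heads] = 17·2/3 = 34/3 (linearity over flips).
E[winnings] = 5·34/3 = 170/3.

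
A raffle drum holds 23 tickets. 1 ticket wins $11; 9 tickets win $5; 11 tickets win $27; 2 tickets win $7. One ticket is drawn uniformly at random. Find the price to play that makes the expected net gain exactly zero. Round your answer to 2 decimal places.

$15.96

E[payout] = (1/23)·11 + (9/23)·5 + (11/23)·27 + (2/23)·7 = 367/23
Fair fee = E[payout] = 367/23 ≈ $15.96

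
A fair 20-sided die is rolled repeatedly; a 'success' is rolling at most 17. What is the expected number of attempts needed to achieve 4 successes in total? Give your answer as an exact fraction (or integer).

By linearity (sum of 4 independent geometric waits), E[trials] = 4/p = 4/(17/20) = 80/17.

80/17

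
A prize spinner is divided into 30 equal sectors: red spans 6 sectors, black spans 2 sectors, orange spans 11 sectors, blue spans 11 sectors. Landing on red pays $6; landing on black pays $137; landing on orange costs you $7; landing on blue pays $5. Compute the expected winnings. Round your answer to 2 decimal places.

E[payout] = (6/30)·6 + (2/30)·137 + (11/30)·(-7) + (11/30)·5 = 48/5
≈ $9.60

$9.60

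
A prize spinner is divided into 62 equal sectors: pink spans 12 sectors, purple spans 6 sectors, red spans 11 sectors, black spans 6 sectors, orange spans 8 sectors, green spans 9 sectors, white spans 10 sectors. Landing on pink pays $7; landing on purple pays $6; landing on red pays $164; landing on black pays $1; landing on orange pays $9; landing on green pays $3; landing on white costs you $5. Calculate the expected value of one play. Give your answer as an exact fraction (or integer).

E[payout] = (12/62)·7 + (6/62)·6 + (11/62)·164 + (6/62)·1 + (8/62)·9 + (9/62)·3 + (10/62)·(-5) = 1979/62

1979/62 dollars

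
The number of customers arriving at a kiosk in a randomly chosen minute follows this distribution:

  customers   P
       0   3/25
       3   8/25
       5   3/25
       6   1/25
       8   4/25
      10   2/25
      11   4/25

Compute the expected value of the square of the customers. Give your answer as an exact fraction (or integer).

1123/25

E[X²] = (3/25)·0 + (8/25)·9 + (3/25)·25 + (1/25)·36 + (4/25)·64 + (2/25)·100 + (4/25)·121
     = 1123/25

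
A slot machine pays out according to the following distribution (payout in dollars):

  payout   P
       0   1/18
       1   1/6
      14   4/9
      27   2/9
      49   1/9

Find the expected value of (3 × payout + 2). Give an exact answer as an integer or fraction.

111/2

E[3x+2] = (1/18)·2 + (1/6)·5 + (4/9)·44 + (2/9)·83 + (1/9)·149
     = 111/2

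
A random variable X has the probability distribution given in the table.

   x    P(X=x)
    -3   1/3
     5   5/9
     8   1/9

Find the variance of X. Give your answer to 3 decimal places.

16.889

E[X] = (1/3)·(-3) + (5/9)·5 + (1/9)·8 = 8/3
E[X²] = (1/3)·9 + (5/9)·25 + (1/9)·64 = 24
Var(X) = 24 − (8/3)² = 152/9 ≈ 16.889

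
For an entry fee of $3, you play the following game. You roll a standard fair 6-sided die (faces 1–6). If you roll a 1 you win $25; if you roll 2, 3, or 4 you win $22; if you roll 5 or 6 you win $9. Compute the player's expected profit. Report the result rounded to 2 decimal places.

$15.17

E[payout] = (1/3)·9 + (1/2)·22 + (1/6)·25 = 109/6
Expected profit = 109/6 − 3 = 91/6 ≈ $15.17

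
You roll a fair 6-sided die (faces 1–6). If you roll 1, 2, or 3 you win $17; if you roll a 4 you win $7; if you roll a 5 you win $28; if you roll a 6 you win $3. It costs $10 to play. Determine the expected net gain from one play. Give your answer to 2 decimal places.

E[payout] = (1/6)·3 + (1/6)·7 + (1/2)·17 + (1/6)·28 = 89/6
Expected profit = 89/6 − 10 = 29/6 ≈ $4.83

$4.83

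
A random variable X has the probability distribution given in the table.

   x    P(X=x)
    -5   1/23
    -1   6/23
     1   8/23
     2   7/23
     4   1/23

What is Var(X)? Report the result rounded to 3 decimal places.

E[X] = (1/23)·(-5) + (6/23)·(-1) + (8/23)·1 + (7/23)·2 + (1/23)·4 = 15/23
E[X²] = (1/23)·25 + (6/23)·1 + (8/23)·1 + (7/23)·4 + (1/23)·16 = 83/23
Var(X) = 83/23 − (15/23)² = 1684/529 ≈ 3.183

3.183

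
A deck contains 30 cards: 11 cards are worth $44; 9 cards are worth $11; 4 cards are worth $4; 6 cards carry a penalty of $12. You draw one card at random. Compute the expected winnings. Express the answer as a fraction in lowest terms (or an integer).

527/30 dollars

E[payout] = (11/30)·44 + (9/30)·11 + (4/30)·4 + (6/30)·(-12) = 527/30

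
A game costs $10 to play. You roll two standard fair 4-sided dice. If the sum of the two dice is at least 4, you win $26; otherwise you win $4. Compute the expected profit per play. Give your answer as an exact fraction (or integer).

E[payout] = (3/16)·4 + (13/16)·26 = 175/8
Expected profit = 175/8 − 10 = 95/8

95/8 dollars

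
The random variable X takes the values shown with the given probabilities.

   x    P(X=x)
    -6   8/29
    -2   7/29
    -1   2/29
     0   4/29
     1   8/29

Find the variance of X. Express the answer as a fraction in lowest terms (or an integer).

E[X] = (8/29)·(-6) + (7/29)·(-2) + (2/29)·(-1) + (4/29)·0 + (8/29)·1 = -56/29
E[X²] = (8/29)·36 + (7/29)·4 + (2/29)·1 + (4/29)·0 + (8/29)·1 = 326/29
Var(X) = 326/29 − (-56/29)² = 6318/841

6318/841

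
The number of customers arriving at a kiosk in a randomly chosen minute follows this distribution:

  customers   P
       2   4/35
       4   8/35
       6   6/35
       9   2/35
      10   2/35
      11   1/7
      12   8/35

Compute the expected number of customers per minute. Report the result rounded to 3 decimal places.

E[X] = (4/35)·2 + (8/35)·4 + (6/35)·6 + (2/35)·9 + (2/35)·10 + (1/7)·11 + (8/35)·12
     = 53/7 ≈ 7.571

7.571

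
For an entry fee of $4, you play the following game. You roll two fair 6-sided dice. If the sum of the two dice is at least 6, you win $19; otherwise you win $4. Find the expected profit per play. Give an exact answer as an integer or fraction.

65/6 dollars

E[payout] = (5/18)·4 + (13/18)·19 = 89/6
Expected profit = 89/6 − 4 = 65/6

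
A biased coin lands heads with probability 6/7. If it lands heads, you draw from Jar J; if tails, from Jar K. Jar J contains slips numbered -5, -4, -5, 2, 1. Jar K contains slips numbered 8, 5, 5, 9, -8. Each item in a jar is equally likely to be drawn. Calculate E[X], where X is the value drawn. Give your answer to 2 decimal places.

E[X | Jar J] = (-5 − 4 − 5 + 2 + 1)/5 = -11/5
E[X | Jar K] = (8 + 5 + 5 + 9 − 8)/5 = 19/5
E[X] = (6/7)·(-11/5) + (1/7)·19/5 = -47/35 ≈ -1.34

-1.34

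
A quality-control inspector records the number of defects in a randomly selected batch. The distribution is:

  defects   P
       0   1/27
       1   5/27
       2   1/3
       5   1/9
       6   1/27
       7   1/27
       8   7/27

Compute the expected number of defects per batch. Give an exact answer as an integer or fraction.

107/27

E[X] = (1/27)·0 + (5/27)·1 + (1/3)·2 + (1/9)·5 + (1/27)·6 + (1/27)·7 + (7/27)·8
     = 107/27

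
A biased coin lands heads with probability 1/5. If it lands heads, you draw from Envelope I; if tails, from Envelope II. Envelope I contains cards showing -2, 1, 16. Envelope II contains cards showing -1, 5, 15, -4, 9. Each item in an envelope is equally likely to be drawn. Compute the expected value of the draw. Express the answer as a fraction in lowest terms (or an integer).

E[X | Envelope I] = (-2 + 1 + 16)/3 = 5
E[X | Envelope II] = (-1 + 5 + 15 − 4 + 9)/5 = 24/5
E[X] = (1/5)·5 + (4/5)·24/5 = 121/25

121/25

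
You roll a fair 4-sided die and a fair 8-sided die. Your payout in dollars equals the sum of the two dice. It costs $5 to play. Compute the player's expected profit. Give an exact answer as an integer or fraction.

Distribution of the sum of the two dice: 2 w.p. 1/32, 3 w.p. 1/16, 4 w.p. 3/32, 5 w.p. 1/8, 6 w.p. 1/8, 7 w.p. 1/8, …
E[payout] = (1/32)·2 + (1/16)·3 + (3/32)·4 + (1/8)·5 + (1/8)·6 + (1/8)·7 + (1/8)·8 + (1/8)·9 + (3/32)·10 + (1/16)·11 + (1/32)·12 = 7
Expected profit = 7 − 5 = 2

$2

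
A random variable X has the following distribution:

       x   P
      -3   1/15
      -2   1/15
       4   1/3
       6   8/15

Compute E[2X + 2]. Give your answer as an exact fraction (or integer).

52/5

E[2x+2] = (1/15)·(-4) + (1/15)·(-2) + (1/3)·10 + (8/15)·14
     = 52/5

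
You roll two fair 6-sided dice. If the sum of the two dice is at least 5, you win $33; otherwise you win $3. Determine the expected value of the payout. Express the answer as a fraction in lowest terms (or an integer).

E[payout] = (1/6)·3 + (5/6)·33 = 28

$28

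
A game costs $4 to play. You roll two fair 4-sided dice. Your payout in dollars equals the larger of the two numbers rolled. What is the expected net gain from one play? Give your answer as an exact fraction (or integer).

Distribution of the larger of the two numbers rolled: 1 w.p. 1/16, 2 w.p. 3/16, 3 w.p. 5/16, 4 w.p. 7/16
E[payout] = (1/16)·1 + (3/16)·2 + (5/16)·3 + (7/16)·4 = 25/8
Expected profit = 25/8 − 4 = -7/8

-7/8 dollars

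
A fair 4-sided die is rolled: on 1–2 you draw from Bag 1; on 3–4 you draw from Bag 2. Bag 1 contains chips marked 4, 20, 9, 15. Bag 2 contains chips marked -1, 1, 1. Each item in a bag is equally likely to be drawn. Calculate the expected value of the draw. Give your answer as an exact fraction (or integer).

E[X | Bag 1] = (4 + 20 + 9 + 15)/4 = 12
E[X | Bag 2] = (-1 + 1 + 1)/3 = 1/3
E[X] = (1/2)·12 + (1/2)·1/3 = 37/6

37/6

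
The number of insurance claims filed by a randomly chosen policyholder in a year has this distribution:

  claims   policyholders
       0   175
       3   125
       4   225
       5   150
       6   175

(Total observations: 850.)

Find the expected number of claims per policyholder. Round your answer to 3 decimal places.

Total = 850, so P(claims=0) = 175/850, etc.
E[X] = (7/34)·0 + (5/34)·3 + (9/34)·4 + (3/17)·5 + (7/34)·6
     = 123/34 ≈ 3.618

3.618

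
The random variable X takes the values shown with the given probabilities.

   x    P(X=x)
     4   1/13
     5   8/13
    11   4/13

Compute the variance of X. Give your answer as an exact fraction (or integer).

1356/169

E[X] = (1/13)·4 + (8/13)·5 + (4/13)·11 = 88/13
E[X²] = (1/13)·16 + (8/13)·25 + (4/13)·121 = 700/13
Var(X) = 700/13 − (88/13)² = 1356/169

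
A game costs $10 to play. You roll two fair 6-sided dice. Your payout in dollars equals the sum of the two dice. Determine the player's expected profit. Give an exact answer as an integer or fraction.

Distribution of the sum of the two dice: 2 w.p. 1/36, 3 w.p. 1/18, 4 w.p. 1/12, 5 w.p. 1/9, 6 w.p. 5/36, 7 w.p. 1/6, …
E[payout] = (1/36)·2 + (1/18)·3 + (1/12)·4 + (1/9)·5 + (5/36)·6 + (1/6)·7 + (5/36)·8 + (1/9)·9 + (1/12)·10 + (1/18)·11 + (1/36)·12 = 7
Expected profit = 7 − 10 = -3

-$3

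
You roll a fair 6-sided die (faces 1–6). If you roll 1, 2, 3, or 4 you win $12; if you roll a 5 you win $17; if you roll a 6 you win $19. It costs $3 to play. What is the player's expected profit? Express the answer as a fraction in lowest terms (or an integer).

E[payout] = (2/3)·12 + (1/6)·17 + (1/6)·19 = 14
Expected profit = 14 − 3 = 11

$11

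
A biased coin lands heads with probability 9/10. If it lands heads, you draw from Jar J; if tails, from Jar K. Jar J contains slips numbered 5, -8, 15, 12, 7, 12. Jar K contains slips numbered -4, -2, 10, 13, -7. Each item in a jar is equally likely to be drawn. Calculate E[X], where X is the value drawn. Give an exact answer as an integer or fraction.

E[X | Jar J] = (5 − 8 + 15 + 12 + 7 + 12)/6 = 43/6
E[X | Jar K] = (-4 − 2 + 10 + 13 − 7)/5 = 2
E[X] = (9/10)·43/6 + (1/10)·2 = 133/20

133/20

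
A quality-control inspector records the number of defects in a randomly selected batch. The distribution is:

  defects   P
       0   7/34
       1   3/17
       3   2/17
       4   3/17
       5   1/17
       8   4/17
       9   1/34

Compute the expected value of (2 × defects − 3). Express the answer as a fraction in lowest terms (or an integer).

E[2x-3] = (7/34)·(-3) + (3/17)·(-1) + (2/17)·3 + (3/17)·5 + (1/17)·7 + (4/17)·13 + (1/34)·15
     = 74/17

74/17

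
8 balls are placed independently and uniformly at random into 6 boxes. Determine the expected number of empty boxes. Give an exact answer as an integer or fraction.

Let Xⱼ=1 if box j is empty. P(Xⱼ=1) = ((6-1)/6)^8 = 390625/1679616.
By linearity, E[#empty] = 6·390625/1679616 = 390625/279936.

390625/279936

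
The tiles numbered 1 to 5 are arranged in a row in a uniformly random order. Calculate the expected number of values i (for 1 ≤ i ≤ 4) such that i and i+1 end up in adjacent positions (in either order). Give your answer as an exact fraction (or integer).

8/5

For each i ∈ {1,…,4}, let Xᵢ = 1 if i and i+1 are adjacent. P(Xᵢ=1) = 2·(5−1)!/5! = 2/5.
By linearity, E[ΣXᵢ] = (4)·(2/5) = 8/5.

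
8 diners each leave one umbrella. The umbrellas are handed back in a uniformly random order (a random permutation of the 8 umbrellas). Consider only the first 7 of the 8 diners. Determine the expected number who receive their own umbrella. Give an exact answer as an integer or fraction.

7/8

Let Xᵢ = 1 if person i gets their own umbrella. For each i, P(Xᵢ=1) = 1/8.
By linearity of expectation, E[X₁+…+X_7] = 7·(1/8) = 7/8.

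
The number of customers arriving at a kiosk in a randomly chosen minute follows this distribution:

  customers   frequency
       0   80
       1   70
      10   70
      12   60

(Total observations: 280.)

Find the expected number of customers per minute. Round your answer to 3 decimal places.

5.321

Total = 280, so P(customers=0) = 80/280, etc.
E[X] = (2/7)·0 + (1/4)·1 + (1/4)·10 + (3/14)·12
     = 149/28 ≈ 5.321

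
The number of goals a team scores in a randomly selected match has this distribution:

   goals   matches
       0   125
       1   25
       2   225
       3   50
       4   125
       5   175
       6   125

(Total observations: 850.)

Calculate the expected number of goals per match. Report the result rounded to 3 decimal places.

Total = 850, so P(goals=0) = 125/850, etc.
E[X] = (5/34)·0 + (1/34)·1 + (9/34)·2 + (1/17)·3 + (5/34)·4 + (7/34)·5 + (5/34)·6
     = 55/17 ≈ 3.235

3.235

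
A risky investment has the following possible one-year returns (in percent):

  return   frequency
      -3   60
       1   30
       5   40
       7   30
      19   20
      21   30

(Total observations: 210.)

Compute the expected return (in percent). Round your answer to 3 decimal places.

Total = 210, so P(return=-3) = 60/210, etc.
E[X] = (2/7)·(-3) + (1/7)·1 + (4/21)·5 + (1/7)·7 + (2/21)·19 + (1/7)·21
     = 127/21 ≈ 6.048

6.048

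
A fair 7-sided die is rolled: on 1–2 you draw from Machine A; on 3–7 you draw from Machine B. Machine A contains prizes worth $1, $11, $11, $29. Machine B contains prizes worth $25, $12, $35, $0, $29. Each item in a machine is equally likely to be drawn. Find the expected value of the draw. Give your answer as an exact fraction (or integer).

E[X | Machine A] = (1 + 11 + 11 + 29)/4 = 13
E[X | Machine B] = (25 + 12 + 35 + 0 + 29)/5 = 101/5
E[X] = (2/7)·13 + (5/7)·101/5 = 127/7

127/7 dollars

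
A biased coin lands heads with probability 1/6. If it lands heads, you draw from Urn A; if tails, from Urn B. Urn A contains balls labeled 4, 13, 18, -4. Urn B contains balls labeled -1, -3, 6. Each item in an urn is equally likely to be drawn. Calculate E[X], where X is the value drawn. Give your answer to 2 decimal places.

1.85

E[X | Urn A] = (4 + 13 + 18 − 4)/4 = 31/4
E[X | Urn B] = (-1 − 3 + 6)/3 = 2/3
E[X] = (1/6)·31/4 + (5/6)·2/3 = 133/72 ≈ 1.85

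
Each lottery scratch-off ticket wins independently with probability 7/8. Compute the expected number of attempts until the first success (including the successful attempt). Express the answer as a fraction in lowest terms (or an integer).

8/7

For a geometric distribution, E[trials] = 1/p = 1/(7/8) = 8/7.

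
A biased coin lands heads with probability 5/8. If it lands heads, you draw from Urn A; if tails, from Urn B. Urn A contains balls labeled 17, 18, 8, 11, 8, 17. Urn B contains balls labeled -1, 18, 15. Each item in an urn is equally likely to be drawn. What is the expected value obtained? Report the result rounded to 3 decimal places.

E[X | Urn A] = (17 + 18 + 8 + 11 + 8 + 17)/6 = 79/6
E[X | Urn B] = (-1 + 18 + 15)/3 = 32/3
E[X] = (5/8)·79/6 + (3/8)·32/3 = 587/48 ≈ 12.229

12.229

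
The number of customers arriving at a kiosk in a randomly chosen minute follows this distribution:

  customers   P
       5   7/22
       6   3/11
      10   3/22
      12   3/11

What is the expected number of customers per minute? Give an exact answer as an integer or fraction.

E[X] = (7/22)·5 + (3/11)·6 + (3/22)·10 + (3/11)·12
     = 173/22

173/22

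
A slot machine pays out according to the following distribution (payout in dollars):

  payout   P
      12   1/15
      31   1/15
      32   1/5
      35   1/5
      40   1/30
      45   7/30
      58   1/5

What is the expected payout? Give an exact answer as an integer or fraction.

E[X] = (1/15)·12 + (1/15)·31 + (1/5)·32 + (1/5)·35 + (1/30)·40 + (7/30)·45 + (1/5)·58
     = 397/10

397/10 dollars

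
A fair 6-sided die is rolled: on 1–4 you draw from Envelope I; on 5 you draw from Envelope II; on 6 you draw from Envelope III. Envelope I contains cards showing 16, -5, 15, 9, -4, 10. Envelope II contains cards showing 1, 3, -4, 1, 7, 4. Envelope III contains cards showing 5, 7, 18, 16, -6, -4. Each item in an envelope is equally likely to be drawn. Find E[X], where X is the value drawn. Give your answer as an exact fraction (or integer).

E[X | Envelope I] = (16 − 5 + 15 + 9 − 4 + 10)/6 = 41/6
E[X | Envelope II] = (1 + 3 − 4 + 1 + 7 + 4)/6 = 2
E[X | Envelope III] = (5 + 7 + 18 + 16 − 6 − 4)/6 = 6
E[X] = (2/3)·41/6 + (1/6)·2 + (1/6)·6 = 53/9

53/9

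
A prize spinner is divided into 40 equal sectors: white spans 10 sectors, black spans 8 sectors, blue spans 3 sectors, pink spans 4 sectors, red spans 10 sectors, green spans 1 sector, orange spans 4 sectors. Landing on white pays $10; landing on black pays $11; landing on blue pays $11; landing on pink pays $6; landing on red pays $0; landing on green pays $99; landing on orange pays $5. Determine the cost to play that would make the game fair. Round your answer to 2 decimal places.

$9.10

E[payout] = (10/40)·10 + (8/40)·11 + (3/40)·11 + (4/40)·6 + (10/40)·0 + (1/40)·99 + (4/40)·5 = 91/10
Fair fee = E[payout] = 91/10 ≈ $9.10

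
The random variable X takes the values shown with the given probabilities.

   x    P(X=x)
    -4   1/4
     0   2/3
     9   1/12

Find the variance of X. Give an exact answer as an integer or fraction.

171/16

E[X] = (1/4)·(-4) + (2/3)·0 + (1/12)·9 = -1/4
E[X²] = (1/4)·16 + (2/3)·0 + (1/12)·81 = 43/4
Var(X) = 43/4 − (-1/4)² = 171/16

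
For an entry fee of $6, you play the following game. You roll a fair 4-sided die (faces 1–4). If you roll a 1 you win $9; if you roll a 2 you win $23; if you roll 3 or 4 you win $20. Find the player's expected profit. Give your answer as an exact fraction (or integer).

$12

E[payout] = (1/4)·9 + (1/2)·20 + (1/4)·23 = 18
Expected profit = 18 − 6 = 12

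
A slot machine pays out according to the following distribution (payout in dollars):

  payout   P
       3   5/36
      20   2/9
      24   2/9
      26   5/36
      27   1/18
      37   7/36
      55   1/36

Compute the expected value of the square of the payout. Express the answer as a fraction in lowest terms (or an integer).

2811/4

E[X²] = (5/36)·9 + (2/9)·400 + (2/9)·576 + (5/36)·676 + (1/18)·729 + (7/36)·1369 + (1/36)·3025
     = 2811/4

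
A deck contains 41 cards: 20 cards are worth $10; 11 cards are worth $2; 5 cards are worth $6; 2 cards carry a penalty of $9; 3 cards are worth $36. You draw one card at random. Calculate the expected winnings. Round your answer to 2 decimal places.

$8.34

E[payout] = (20/41)·10 + (11/41)·2 + (5/41)·6 + (2/41)·(-9) + (3/41)·36 = 342/41
≈ $8.34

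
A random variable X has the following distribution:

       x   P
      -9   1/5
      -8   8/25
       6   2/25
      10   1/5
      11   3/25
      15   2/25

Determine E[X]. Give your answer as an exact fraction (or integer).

E[X] = (1/5)·(-9) + (8/25)·(-8) + (2/25)·6 + (1/5)·10 + (3/25)·11 + (2/25)·15
     = 16/25

16/25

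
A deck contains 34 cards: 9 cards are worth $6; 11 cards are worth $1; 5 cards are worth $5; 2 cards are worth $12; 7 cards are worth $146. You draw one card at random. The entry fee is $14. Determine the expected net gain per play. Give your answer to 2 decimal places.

E[payout] = (9/34)·6 + (11/34)·1 + (5/34)·5 + (2/34)·12 + (7/34)·146 = 568/17
Expected profit = 568/17 − 14 = 330/17 ≈ $19.41

$19.41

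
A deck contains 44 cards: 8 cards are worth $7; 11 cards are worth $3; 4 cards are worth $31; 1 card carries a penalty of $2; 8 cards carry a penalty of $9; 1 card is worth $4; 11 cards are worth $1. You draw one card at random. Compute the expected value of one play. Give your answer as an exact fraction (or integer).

E[payout] = (8/44)·7 + (11/44)·3 + (4/44)·31 + (1/44)·(-2) + (8/44)·(-9) + (1/44)·4 + (11/44)·1 = 7/2

7/2 dollars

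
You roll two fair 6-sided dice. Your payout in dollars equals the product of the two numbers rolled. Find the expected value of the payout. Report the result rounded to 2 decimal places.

$12.25

Distribution of the product of the two numbers rolled: 1 w.p. 1/36, 2 w.p. 1/18, 3 w.p. 1/18, 4 w.p. 1/12, 5 w.p. 1/18, 6 w.p. 1/9, …
E[payout] = (1/36)·1 + (1/18)·2 + (1/18)·3 + (1/12)·4 + (1/18)·5 + (1/9)·6 + (1/18)·8 + (1/36)·9 + (1/18)·10 + (1/9)·12 + (1/18)·15 + (1/36)·16 + (1/18)·18 + (1/18)·20 + (1/18)·24 + (1/36)·25 + (1/18)·30 + (1/36)·36 = 49/4
≈ $12.25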